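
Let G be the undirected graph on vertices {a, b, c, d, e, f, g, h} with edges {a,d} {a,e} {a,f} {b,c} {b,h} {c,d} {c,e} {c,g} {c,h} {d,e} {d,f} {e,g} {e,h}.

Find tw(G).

A width-2 tree decomposition is:
Bags: B1 = {c, e, g}  B2 = {c, d, e}  B3 = {a, d, e}  B4 = {c, e, h}  B5 = {a, d, f}  B6 = {b, c, h}
Tree: B1–B2, B2–B3, B1–B4, B3–B5, B4–B6
Each bag holds 3 vertices, so the decomposition has width 2, which upper-bounds the treewidth. For the lower bound, the 3 vertices {a, d, e} are pairwise adjacent, and any tree decomposition puts a clique entirely inside one bag — forcing width ≥ 2. Hence tw(G) = 2 exactly.

2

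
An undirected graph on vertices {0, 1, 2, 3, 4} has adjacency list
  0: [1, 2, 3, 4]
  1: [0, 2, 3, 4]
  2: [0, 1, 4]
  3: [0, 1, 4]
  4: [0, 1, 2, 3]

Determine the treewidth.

A width-3 tree decomposition is:
Bags: B1 = {0, 1, 3, 4}  B2 = {0, 1, 2, 4}
Tree: B1–B2
The largest bag has 4 vertices, giving width 3; this decomposition certifies tw(G) ≤ 3. On the other hand G contains the 4-clique {0, 1, 2, 4}. A clique must lie in a single bag of any decomposition, so no decomposition can have width below 3. Therefore the treewidth is 3.

3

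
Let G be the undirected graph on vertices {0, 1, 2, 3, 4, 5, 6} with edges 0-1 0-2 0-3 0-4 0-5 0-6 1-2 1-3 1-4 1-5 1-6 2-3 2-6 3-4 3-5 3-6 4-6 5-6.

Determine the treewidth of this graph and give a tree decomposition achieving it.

The largest bag has 5 vertices, giving width 4; this decomposition certifies tw(G) ≤ 4. Conversely, {0, 1, 2, 3, 6} is a clique of size 5, and the vertices of any clique must share a bag in every tree decomposition; so some bag has ≥ 5 vertices and tw(G) ≥ 4. Hence tw(G) = 4 exactly.

Treewidth 4.
One optimal decomposition is:
Bags: B1 = {0, 1, 3, 5, 6}  B2 = {0, 1, 3, 4, 6}  B3 = {0, 1, 2, 3, 6}
Tree: B1–B2, B1–B3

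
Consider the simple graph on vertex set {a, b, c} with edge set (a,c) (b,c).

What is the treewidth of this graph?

1

A width-1 tree decomposition is:
Bags: B1 = {a, c}  B2 = {b, c}
Tree: B1–B2
The largest bag has 2 vertices, giving width 1; this decomposition certifies tw(G) ≤ 1. Since G has at least one edge (e.g. a–c), it is not an edgeless graph, so tw(G) ≥ 1. The upper and lower bounds meet at 1, so that is the treewidth.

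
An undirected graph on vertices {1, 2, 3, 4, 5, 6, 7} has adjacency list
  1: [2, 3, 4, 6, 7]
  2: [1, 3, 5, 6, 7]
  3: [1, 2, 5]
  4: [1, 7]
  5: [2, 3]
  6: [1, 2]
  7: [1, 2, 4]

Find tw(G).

2

A width-2 tree decomposition is:
Bags: B1 = {1, 2, 7}  B2 = {1, 2, 3}  B3 = {2, 3, 5}  B4 = {1, 2, 6}  B5 = {1, 4, 7}
Tree: B1–B2, B2–B3, B1–B4, B1–B5
Each bag holds 3 vertices, so the decomposition has width 2, which upper-bounds the treewidth. Conversely, {1, 2, 3} is a clique of size 3, and the vertices of any clique must share a bag in every tree decomposition; so some bag has ≥ 3 vertices and tw(G) ≥ 2. The upper and lower bounds meet at 2, so that is the treewidth.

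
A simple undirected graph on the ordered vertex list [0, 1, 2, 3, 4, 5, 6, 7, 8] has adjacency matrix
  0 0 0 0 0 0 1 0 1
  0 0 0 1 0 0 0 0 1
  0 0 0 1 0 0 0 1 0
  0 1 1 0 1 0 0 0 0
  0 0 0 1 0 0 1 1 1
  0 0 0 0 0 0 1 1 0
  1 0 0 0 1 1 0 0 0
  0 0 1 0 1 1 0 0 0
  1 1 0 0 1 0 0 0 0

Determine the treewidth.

A width-3 tree decomposition is:
Bags: B1 = {2, 3, 5, 7}  B2 = {3, 4, 5, 7}  B3 = {3, 4, 5, 6}  B4 = {1, 3, 4, 6}  B5 = {1, 4, 6, 8}  B6 = {0, 1, 6, 8}
Tree: B1–B2, B2–B3, B3–B4, B4–B5, B5–B6
Every bag has size at most 4, so the width is 4 − 1 = 3 and tw(G) ≤ 3. For the lower bound: the 4 vertex sets {2,5,7}, {3}, {4}, {0,1,6,8} are disjoint, each induces a connected subgraph, and every pair is joined by at least one edge of G. Contracting each set to a single vertex therefore yields K_{4} as a minor, and since treewidth is minor-monotone, tw(G) ≥ tw(K_{4}) = 3. Hence tw(G) = 3 exactly.

3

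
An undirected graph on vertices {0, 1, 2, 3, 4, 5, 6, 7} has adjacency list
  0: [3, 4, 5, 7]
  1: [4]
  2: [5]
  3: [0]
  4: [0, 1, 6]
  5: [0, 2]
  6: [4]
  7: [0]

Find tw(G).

A width-1 tree decomposition is:
Bags: B1 = {0, 3}  B2 = {0, 7}  B3 = {0, 5}  B4 = {0, 4}  B5 = {2, 5}  B6 = {1, 4}  B7 = {4, 6}
Tree: B1–B2, B1–B3, B3–B4, B3–B5, B4–B6, B6–B7
The largest bag has 2 vertices, giving width 1; this decomposition certifies tw(G) ≤ 1. G has an edge, so its treewidth is at least 1. The upper and lower bounds meet at 1, so that is the treewidth.

1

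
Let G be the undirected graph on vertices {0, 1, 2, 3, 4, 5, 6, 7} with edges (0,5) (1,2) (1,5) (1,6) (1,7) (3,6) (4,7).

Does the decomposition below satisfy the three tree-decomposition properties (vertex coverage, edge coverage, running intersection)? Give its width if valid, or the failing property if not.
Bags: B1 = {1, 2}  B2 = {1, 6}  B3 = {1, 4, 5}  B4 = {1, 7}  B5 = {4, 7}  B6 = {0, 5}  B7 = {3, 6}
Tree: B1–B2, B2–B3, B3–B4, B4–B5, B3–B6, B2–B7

A tree decomposition must satisfy three properties: every vertex lies in some bag; for every edge, both endpoints lie together in some bag; and for every vertex, the bags containing it form a connected subtree. Here bags containing vertex 4 are not connected in the tree, so the decomposition is invalid.

No — bags containing vertex 4 are not connected in the tree.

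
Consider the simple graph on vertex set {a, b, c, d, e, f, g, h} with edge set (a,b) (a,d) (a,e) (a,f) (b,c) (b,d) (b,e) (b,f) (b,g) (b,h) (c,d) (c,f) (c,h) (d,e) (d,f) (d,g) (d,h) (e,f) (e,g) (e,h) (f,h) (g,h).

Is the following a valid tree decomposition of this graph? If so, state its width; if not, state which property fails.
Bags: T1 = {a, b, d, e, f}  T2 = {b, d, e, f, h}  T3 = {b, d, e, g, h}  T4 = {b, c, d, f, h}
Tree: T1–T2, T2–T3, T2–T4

Checking the three conditions: (i) the bags cover all of {a, b, c, d, e, f, g, h}; (ii) for each edge, some bag contains both endpoints; (iii) the bags containing any fixed vertex form a subtree. All hold, so the decomposition is valid with width 5 − 1 = 4.

Yes; width 4.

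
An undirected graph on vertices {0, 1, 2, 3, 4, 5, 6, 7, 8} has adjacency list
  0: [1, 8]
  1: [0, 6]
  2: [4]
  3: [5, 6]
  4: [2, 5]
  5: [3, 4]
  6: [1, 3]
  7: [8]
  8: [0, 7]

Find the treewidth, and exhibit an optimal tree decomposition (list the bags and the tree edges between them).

Every bag has size at most 2, so the width is 2 − 1 = 1 and tw(G) ≤ 1. Since G has at least one edge (e.g. 2–4), it is not an edgeless graph, so tw(G) ≥ 1. Therefore the treewidth is 1.

Treewidth 1.
Bags: B1 = {2, 4}  B2 = {4, 5}  B3 = {3, 5}  B4 = {3, 6}  B5 = {1, 6}  B6 = {0, 1}  B7 = {0, 8}  B8 = {7, 8}
Tree: B1–B2, B2–B3, B3–B4, B4–B5, B5–B6, B6–B7, B7–B8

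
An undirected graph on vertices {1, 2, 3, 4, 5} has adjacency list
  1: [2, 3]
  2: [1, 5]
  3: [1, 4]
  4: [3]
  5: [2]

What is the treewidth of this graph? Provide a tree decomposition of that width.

The largest bag has 2 vertices, giving width 1; this decomposition certifies tw(G) ≤ 1. Since G has at least one edge (e.g. 5–2), it is not an edgeless graph, so tw(G) ≥ 1. The upper and lower bounds meet at 1, so that is the treewidth.

Treewidth 1.
One optimal decomposition is:
Bags: B1 = {2, 5}  B2 = {1, 2}  B3 = {1, 3}  B4 = {3, 4}
Tree: B1–B2, B2–B3, B3–B4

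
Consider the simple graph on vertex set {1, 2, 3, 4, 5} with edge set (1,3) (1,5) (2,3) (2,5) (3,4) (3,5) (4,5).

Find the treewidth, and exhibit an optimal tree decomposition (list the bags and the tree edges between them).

The largest bag has 3 vertices, giving width 2; this decomposition certifies tw(G) ≤ 2. On the other hand G contains the 3-clique {1, 3, 5}. A clique must lie in a single bag of any decomposition, so no decomposition can have width below 2. Therefore the treewidth is 2.

Treewidth 2.
One such decomposition:
Bags: B1 = {2, 3, 5}  B2 = {3, 4, 5}  B3 = {1, 3, 5}
Tree: B1–B2, B1–B3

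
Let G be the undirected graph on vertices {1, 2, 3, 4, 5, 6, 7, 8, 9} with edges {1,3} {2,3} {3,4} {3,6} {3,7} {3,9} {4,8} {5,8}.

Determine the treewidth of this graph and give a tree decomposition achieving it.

Treewidth 1.
One such decomposition:
Bags: B1 = {4, 8}  B2 = {3, 4}  B3 = {2, 3}  B4 = {1, 3}  B5 = {3, 7}  B6 = {3, 6}  B7 = {3, 9}  B8 = {5, 8}
Tree: B1–B2, B2–B3, B3–B4, B4–B5, B3–B6, B2–B7, B1–B8

The largest bag has 2 vertices, giving width 1; this decomposition certifies tw(G) ≤ 1. G has an edge, so its treewidth is at least 1. The upper and lower bounds meet at 1, so that is the treewidth.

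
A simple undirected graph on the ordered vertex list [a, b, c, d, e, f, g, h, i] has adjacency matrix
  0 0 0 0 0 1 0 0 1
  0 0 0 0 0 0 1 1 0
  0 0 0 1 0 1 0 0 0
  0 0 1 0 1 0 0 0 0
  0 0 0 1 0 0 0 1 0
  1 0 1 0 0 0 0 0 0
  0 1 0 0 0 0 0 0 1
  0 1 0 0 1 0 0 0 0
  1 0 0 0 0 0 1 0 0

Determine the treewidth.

2

A width-2 tree decomposition is:
Bags: B1 = {a, c, f}  B2 = {a, c, i}  B3 = {c, g, i}  B4 = {b, c, g}  B5 = {b, c, h}  B6 = {c, e, h}  B7 = {c, d, e}
Tree: B1–B2, B2–B3, B3–B4, B4–B5, B5–B6, B6–B7
Every bag has size at most 3, so the width is 3 − 1 = 2 and tw(G) ≤ 2. The edges c–f–a–i–g–b–h–e–d–c form a cycle, so G is not a tree and its treewidth is at least 2. The upper and lower bounds meet at 2, so that is the treewidth.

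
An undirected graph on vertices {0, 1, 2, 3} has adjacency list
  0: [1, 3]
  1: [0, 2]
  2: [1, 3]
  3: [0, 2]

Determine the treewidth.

2

A width-2 tree decomposition is:
Bags: B1 = {1, 2, 3}  B2 = {0, 1, 3}
Tree: B1–B2
The largest bag has 3 vertices, giving width 2; this decomposition certifies tw(G) ≤ 2. The edges 3–2–1–0–3 form a cycle, so G is not a tree and its treewidth is at least 2. Combining the bounds, tw(G) = 2.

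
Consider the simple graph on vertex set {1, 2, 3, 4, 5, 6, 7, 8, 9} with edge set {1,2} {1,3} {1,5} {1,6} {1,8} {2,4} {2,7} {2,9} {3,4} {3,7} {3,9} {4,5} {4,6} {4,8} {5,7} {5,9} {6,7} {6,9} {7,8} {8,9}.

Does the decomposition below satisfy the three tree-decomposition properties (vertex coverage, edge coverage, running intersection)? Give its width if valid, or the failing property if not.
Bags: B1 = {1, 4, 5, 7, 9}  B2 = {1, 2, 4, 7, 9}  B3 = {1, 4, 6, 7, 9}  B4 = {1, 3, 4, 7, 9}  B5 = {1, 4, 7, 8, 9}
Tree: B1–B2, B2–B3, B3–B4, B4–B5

Checking the three conditions: (i) the bags cover all of {1, 2, 3, 4, 5, 6, 7, 8, 9}; (ii) for each edge, some bag contains both endpoints; (iii) the bags containing any fixed vertex form a subtree. All hold, so the decomposition is valid with width 5 − 1 = 4.

Yes; width 4.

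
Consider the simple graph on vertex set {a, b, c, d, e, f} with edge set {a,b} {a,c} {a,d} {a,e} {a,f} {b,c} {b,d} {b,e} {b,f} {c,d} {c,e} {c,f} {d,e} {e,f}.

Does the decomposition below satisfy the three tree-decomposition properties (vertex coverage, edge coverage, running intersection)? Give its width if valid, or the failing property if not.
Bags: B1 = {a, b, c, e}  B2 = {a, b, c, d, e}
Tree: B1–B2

No — vertex f appears in no bag.

A tree decomposition must satisfy three properties: every vertex lies in some bag; for every edge, both endpoints lie together in some bag; and for every vertex, the bags containing it form a connected subtree. Here vertex f appears in no bag, so the decomposition is invalid.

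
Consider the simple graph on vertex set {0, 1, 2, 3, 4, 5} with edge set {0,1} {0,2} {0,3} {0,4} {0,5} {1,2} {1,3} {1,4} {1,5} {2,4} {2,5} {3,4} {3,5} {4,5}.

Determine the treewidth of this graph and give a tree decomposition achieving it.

Treewidth 4.
One optimal decomposition is:
Bags: B1 = {0, 1, 2, 4, 5}  B2 = {0, 1, 3, 4, 5}
Tree: B1–B2

Each bag holds 5 vertices, so the decomposition has width 4, which upper-bounds the treewidth. For the lower bound, the 5 vertices {0, 1, 2, 4, 5} are pairwise adjacent, and any tree decomposition puts a clique entirely inside one bag — forcing width ≥ 4. Combining the bounds, tw(G) = 4.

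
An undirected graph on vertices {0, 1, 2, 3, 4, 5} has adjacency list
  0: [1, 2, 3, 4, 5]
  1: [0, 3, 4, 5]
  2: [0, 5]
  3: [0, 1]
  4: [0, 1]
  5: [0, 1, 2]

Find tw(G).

2

A width-2 tree decomposition is:
Bags: B1 = {0, 1, 5}  B2 = {0, 1, 4}  B3 = {0, 2, 5}  B4 = {0, 1, 3}
Tree: B1–B2, B1–B3, B1–B4
Each bag holds 3 vertices, so the decomposition has width 2, which upper-bounds the treewidth. On the other hand G contains the 3-clique {0, 1, 3}. A clique must lie in a single bag of any decomposition, so no decomposition can have width below 2. Combining the bounds, tw(G) = 2.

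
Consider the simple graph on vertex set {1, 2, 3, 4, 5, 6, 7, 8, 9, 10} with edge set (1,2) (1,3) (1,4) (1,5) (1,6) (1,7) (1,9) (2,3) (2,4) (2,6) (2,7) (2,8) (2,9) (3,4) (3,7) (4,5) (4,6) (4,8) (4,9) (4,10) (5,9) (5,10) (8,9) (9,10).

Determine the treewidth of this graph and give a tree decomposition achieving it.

Every bag has size at most 4, so the width is 4 − 1 = 3 and tw(G) ≤ 3. On the other hand G contains the 4-clique {2, 4, 8, 9}. A clique must lie in a single bag of any decomposition, so no decomposition can have width below 3. Therefore the treewidth is 3.

Treewidth 3.
One optimal decomposition is:
Bags: B1 = {1, 2, 4, 9}  B2 = {1, 2, 4, 6}  B3 = {1, 2, 3, 4}  B4 = {1, 4, 5, 9}  B5 = {1, 2, 3, 7}  B6 = {2, 4, 8, 9}  B7 = {4, 5, 9, 10}
Tree: B1–B2, B2–B3, B1–B4, B3–B5, B1–B6, B4–B7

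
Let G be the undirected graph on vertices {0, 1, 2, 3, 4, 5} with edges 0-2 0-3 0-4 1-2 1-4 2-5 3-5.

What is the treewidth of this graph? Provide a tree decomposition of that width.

Treewidth 2.
One such decomposition:
Bags: B1 = {1, 2, 4}  B2 = {0, 2, 4}  B3 = {0, 2, 5}  B4 = {0, 3, 5}
Tree: B1–B2, B2–B3, B3–B4

The largest bag has 3 vertices, giving width 2; this decomposition certifies tw(G) ≤ 2. For the lower bound, G contains the cycle 1–4–0–2–1, so G is not a forest; only forests have treewidth ≤ 1, hence tw(G) ≥ 2. Combining the bounds, tw(G) = 2.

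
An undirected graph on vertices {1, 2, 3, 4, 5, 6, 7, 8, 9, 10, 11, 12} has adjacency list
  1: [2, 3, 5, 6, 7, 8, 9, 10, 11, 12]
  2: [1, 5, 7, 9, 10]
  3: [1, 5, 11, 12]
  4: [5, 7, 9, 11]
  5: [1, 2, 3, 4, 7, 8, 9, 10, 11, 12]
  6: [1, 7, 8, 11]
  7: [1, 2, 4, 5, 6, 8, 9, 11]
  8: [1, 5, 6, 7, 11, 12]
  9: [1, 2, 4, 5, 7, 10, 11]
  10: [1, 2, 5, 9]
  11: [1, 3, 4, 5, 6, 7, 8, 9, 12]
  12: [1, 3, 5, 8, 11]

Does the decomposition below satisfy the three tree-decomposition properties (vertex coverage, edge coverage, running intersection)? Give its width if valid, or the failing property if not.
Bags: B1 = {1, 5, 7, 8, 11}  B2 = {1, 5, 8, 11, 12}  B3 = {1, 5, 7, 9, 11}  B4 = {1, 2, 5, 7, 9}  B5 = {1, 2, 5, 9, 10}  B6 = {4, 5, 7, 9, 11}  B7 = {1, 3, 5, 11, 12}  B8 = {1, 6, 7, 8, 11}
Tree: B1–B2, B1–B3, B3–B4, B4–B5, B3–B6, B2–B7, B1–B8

Yes; width 4.

Vertex coverage: the bags together contain {1, 2, 3, 4, 5, 6, 7, 8, 9, 10, 11, 12}, the full vertex set. Edge coverage: each edge of G has both endpoints in at least one bag. Running intersection: for every vertex, the bags containing it form a connected subtree. All three properties hold, so this is a valid tree decomposition of width max|bag| − 1 = 4, and hence tw(G) ≤ 4.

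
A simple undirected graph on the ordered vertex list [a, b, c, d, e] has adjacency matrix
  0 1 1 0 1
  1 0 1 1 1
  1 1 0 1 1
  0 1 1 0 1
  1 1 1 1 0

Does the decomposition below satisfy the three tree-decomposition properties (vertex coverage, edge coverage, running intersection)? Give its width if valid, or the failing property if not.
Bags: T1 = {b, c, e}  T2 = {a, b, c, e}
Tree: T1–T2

No — vertex d appears in no bag.

A tree decomposition must satisfy three properties: every vertex lies in some bag; for every edge, both endpoints lie together in some bag; and for every vertex, the bags containing it form a connected subtree. Here vertex d appears in no bag, so the decomposition is invalid.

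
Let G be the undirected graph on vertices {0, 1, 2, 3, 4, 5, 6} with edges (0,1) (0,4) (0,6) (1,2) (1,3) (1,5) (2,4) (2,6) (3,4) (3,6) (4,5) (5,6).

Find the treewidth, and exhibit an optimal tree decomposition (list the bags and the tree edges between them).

Each bag holds 4 vertices, so the decomposition has width 3, which upper-bounds the treewidth. For the lower bound: the 4 vertex sets {3,4}, {5,6}, {1}, {2} are disjoint, each induces a connected subgraph, and every pair is joined by at least one edge of G. Contracting each set to a single vertex therefore yields K_{4} as a minor, and since treewidth is minor-monotone, tw(G) ≥ tw(K_{4}) = 3. Combining the bounds, tw(G) = 3.

Treewidth 3.
Bags: B1 = {1, 3, 4, 6}  B2 = {1, 4, 5, 6}  B3 = {1, 2, 4, 6}  B4 = {0, 1, 4, 6}
Tree: B1–B2, B2–B3, B3–B4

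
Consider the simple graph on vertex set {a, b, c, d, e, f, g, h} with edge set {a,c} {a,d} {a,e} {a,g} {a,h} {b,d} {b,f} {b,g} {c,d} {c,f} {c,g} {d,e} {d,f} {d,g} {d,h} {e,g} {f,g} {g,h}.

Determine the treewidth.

A width-3 tree decomposition is:
Bags: B1 = {a, c, d, g}  B2 = {c, d, f, g}  B3 = {a, d, g, h}  B4 = {a, d, e, g}  B5 = {b, d, f, g}
Tree: B1–B2, B1–B3, B3–B4, B2–B5
Each bag holds 4 vertices, so the decomposition has width 3, which upper-bounds the treewidth. Conversely, {a, d, e, g} is a clique of size 4, and the vertices of any clique must share a bag in every tree decomposition; so some bag has ≥ 4 vertices and tw(G) ≥ 3. Combining the bounds, tw(G) = 3.

3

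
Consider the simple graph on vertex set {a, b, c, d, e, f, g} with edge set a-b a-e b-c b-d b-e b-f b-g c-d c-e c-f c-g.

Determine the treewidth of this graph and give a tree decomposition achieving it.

The largest bag has 3 vertices, giving width 2; this decomposition certifies tw(G) ≤ 2. Conversely, {b, c, d} is a clique of size 3, and the vertices of any clique must share a bag in every tree decomposition; so some bag has ≥ 3 vertices and tw(G) ≥ 2. Combining the bounds, tw(G) = 2.

Treewidth 2.
Bags: B1 = {b, c, e}  B2 = {b, c, f}  B3 = {b, c, d}  B4 = {a, b, e}  B5 = {b, c, g}
Tree: B1–B2, B1–B3, B1–B4, B2–B5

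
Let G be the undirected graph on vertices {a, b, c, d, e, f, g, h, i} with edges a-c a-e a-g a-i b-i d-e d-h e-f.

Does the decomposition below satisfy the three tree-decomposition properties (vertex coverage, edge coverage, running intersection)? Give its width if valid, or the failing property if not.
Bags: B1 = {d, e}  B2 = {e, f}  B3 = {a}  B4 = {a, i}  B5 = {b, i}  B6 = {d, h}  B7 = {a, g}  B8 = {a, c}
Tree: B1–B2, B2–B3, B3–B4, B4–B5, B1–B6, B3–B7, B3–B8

No — edge (e,a) lies in no bag.

A tree decomposition must satisfy three properties: every vertex lies in some bag; for every edge, both endpoints lie together in some bag; and for every vertex, the bags containing it form a connected subtree. Here edge (e,a) lies in no bag, so the decomposition is invalid.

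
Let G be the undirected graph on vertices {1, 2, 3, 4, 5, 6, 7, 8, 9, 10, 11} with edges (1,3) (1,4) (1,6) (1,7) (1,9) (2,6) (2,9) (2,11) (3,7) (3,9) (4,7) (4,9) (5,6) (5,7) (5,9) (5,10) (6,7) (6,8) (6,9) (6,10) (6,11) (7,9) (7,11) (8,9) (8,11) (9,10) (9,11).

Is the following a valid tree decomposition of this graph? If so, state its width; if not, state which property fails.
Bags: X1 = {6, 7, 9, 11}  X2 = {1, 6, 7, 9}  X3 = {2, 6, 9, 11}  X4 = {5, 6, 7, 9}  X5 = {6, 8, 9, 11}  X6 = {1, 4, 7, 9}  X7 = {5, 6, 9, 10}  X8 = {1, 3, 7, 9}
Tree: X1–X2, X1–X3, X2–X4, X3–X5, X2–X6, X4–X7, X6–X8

Yes; width 3.

Vertex coverage: the bags together contain {1, 2, 3, 4, 5, 6, 7, 8, 9, 10, 11}, the full vertex set. Edge coverage: each edge of G has both endpoints in at least one bag. Running intersection: for every vertex, the bags containing it form a connected subtree. All three properties hold, so this is a valid tree decomposition of width max|bag| − 1 = 3, and hence tw(G) ≤ 3.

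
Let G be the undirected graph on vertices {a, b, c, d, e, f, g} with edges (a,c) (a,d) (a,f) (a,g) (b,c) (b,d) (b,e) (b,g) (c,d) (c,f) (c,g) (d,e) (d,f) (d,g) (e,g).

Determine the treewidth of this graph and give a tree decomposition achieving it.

Every bag has size at most 4, so the width is 4 − 1 = 3 and tw(G) ≤ 3. For the lower bound, the 4 vertices {b, d, e, g} are pairwise adjacent, and any tree decomposition puts a clique entirely inside one bag — forcing width ≥ 3. The upper and lower bounds meet at 3, so that is the treewidth.

Treewidth 3.
Bags: B1 = {a, c, d, g}  B2 = {a, c, d, f}  B3 = {b, c, d, g}  B4 = {b, d, e, g}
Tree: B1–B2, B1–B3, B3–B4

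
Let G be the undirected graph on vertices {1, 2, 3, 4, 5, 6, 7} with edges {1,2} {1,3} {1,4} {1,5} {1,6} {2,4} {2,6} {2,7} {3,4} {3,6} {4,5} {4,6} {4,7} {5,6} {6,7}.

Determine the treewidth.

A width-3 tree decomposition is:
Bags: B1 = {1, 2, 4, 6}  B2 = {2, 4, 6, 7}  B3 = {1, 3, 4, 6}  B4 = {1, 4, 5, 6}
Tree: B1–B2, B1–B3, B3–B4
Each bag holds 4 vertices, so the decomposition has width 3, which upper-bounds the treewidth. On the other hand G contains the 4-clique {1, 2, 4, 6}. A clique must lie in a single bag of any decomposition, so no decomposition can have width below 3. Hence tw(G) = 3 exactly.

3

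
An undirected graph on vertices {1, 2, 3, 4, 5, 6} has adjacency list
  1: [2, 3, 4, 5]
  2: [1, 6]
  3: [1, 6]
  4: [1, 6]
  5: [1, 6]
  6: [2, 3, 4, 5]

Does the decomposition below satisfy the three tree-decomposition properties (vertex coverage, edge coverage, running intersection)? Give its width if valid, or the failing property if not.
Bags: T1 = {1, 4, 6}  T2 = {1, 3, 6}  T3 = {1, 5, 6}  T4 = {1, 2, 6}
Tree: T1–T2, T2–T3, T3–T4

Checking the three conditions: (i) the bags cover all of {1, 2, 3, 4, 5, 6}; (ii) for each edge, some bag contains both endpoints; (iii) the bags containing any fixed vertex form a subtree. All hold, so the decomposition is valid with width 3 − 1 = 2.

Yes; width 2.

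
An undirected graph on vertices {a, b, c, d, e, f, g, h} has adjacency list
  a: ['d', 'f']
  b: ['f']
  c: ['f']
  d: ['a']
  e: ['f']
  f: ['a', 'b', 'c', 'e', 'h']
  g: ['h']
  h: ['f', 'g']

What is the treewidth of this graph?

1

A width-1 tree decomposition is:
Bags: B1 = {f, h}  B2 = {b, f}  B3 = {c, f}  B4 = {a, f}  B5 = {e, f}  B6 = {a, d}  B7 = {g, h}
Tree: B1–B2, B2–B3, B2–B4, B3–B5, B4–B6, B1–B7
Every bag has size at most 2, so the width is 2 − 1 = 1 and tw(G) ≤ 1. Any graph with an edge has treewidth ≥ 1, and G has the edge h–f. Therefore the treewidth is 1.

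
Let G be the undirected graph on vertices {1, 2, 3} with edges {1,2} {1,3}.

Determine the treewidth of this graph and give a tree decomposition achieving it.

Treewidth 1.
Bags: B1 = {1, 2}  B2 = {1, 3}
Tree: B1–B2

Each bag holds 2 vertices, so the decomposition has width 1, which upper-bounds the treewidth. Any graph with an edge has treewidth ≥ 1, and G has the edge 1–2. Combining the bounds, tw(G) = 1.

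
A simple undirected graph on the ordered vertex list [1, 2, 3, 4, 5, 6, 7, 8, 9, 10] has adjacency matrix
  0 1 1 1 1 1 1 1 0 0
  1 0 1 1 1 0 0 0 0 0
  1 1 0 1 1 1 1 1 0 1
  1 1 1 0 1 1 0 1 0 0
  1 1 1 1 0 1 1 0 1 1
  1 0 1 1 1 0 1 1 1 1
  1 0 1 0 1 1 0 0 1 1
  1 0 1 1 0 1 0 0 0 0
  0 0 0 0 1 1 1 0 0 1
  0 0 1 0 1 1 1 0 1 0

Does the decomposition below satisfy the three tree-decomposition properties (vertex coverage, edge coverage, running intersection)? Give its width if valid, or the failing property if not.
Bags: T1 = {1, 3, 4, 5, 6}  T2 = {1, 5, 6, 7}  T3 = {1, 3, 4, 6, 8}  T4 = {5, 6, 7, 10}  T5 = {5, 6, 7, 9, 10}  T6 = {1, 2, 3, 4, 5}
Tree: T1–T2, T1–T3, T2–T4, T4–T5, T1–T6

No — edge (3,7) lies in no bag.

A tree decomposition must satisfy three properties: every vertex lies in some bag; for every edge, both endpoints lie together in some bag; and for every vertex, the bags containing it form a connected subtree. Here edge (3,7) lies in no bag, so the decomposition is invalid.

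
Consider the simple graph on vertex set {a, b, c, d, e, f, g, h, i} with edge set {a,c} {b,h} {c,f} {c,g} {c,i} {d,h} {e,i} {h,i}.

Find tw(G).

1

A width-1 tree decomposition is:
Bags: B1 = {c, f}  B2 = {c, i}  B3 = {c, g}  B4 = {h, i}  B5 = {b, h}  B6 = {d, h}  B7 = {e, i}  B8 = {a, c}
Tree: B1–B2, B2–B3, B2–B4, B4–B5, B4–B6, B2–B7, B3–B8
Every bag has size at most 2, so the width is 2 − 1 = 1 and tw(G) ≤ 1. G has an edge, so its treewidth is at least 1. Therefore the treewidth is 1.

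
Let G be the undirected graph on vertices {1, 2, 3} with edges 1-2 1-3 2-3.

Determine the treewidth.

2

A width-2 tree decomposition is:
Bags: B1 = {1, 2, 3}
Tree: (single bag)
A single bag containing all 3 vertices is trivially a valid decomposition of width 2. Conversely, {1, 2, 3} is a clique of size 3, and the vertices of any clique must share a bag in every tree decomposition; so some bag has ≥ 3 vertices and tw(G) ≥ 2. Combining the bounds, tw(G) = 2.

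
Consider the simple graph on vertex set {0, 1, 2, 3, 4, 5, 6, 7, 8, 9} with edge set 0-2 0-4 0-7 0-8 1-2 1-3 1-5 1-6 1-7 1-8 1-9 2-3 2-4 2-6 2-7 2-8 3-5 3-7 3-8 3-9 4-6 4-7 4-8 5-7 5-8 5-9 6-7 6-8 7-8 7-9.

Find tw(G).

4

A width-4 tree decomposition is:
Bags: B1 = {1, 2, 3, 7, 8}  B2 = {1, 3, 5, 7, 8}  B3 = {1, 2, 6, 7, 8}  B4 = {1, 3, 5, 7, 9}  B5 = {2, 4, 6, 7, 8}  B6 = {0, 2, 4, 7, 8}
Tree: B1–B2, B1–B3, B2–B4, B3–B5, B5–B6
Every bag has size at most 5, so the width is 5 − 1 = 4 and tw(G) ≤ 4. On the other hand G contains the 5-clique {0, 2, 4, 7, 8}. A clique must lie in a single bag of any decomposition, so no decomposition can have width below 4. Hence tw(G) = 4 exactly.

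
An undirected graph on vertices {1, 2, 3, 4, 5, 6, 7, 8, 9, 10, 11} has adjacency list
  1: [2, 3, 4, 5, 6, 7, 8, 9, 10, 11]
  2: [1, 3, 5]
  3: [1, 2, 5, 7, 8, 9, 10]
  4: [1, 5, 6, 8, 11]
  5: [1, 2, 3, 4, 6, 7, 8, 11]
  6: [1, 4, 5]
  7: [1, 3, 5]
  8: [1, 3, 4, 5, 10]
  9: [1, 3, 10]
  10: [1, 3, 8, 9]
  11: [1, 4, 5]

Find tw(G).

A width-3 tree decomposition is:
Bags: B1 = {1, 4, 5, 8}  B2 = {1, 4, 5, 11}  B3 = {1, 3, 5, 8}  B4 = {1, 4, 5, 6}  B5 = {1, 3, 8, 10}  B6 = {1, 3, 9, 10}  B7 = {1, 2, 3, 5}  B8 = {1, 3, 5, 7}
Tree: B1–B2, B1–B3, B1–B4, B3–B5, B5–B6, B3–B7, B3–B8
The largest bag has 4 vertices, giving width 3; this decomposition certifies tw(G) ≤ 3. For the lower bound, the 4 vertices {1, 3, 9, 10} are pairwise adjacent, and any tree decomposition puts a clique entirely inside one bag — forcing width ≥ 3. Combining the bounds, tw(G) = 3.

3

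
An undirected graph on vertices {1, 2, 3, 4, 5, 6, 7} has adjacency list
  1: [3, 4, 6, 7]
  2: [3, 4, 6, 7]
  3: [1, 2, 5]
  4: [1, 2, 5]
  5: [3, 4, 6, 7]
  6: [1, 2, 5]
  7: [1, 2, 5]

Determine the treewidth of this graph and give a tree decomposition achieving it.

Every bag has size at most 4, so the width is 4 − 1 = 3 and tw(G) ≤ 3. For the lower bound: the 4 vertex sets {2,6}, {3,5}, {1}, {4} are disjoint, each induces a connected subgraph, and every pair is joined by at least one edge of G. Contracting each set to a single vertex therefore yields K_{4} as a minor, and since treewidth is minor-monotone, tw(G) ≥ tw(K_{4}) = 3. The upper and lower bounds meet at 3, so that is the treewidth.

Treewidth 3.
One optimal decomposition is:
Bags: B1 = {1, 2, 5, 6}  B2 = {1, 2, 3, 5}  B3 = {1, 2, 4, 5}  B4 = {1, 2, 5, 7}
Tree: B1–B2, B2–B3, B3–B4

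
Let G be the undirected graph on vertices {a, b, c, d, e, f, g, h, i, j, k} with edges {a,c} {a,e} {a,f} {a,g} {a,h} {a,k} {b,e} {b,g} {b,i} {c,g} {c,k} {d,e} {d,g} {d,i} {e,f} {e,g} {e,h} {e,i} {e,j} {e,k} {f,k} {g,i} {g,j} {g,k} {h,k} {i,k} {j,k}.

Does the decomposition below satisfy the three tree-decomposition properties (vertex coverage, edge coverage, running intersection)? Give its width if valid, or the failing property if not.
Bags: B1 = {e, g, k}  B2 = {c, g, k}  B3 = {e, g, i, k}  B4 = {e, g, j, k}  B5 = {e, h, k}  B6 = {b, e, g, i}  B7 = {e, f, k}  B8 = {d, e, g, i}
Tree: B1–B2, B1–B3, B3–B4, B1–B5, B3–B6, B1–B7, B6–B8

A tree decomposition must satisfy three properties: every vertex lies in some bag; for every edge, both endpoints lie together in some bag; and for every vertex, the bags containing it form a connected subtree. Here vertex a appears in no bag, so the decomposition is invalid.

No — vertex a appears in no bag.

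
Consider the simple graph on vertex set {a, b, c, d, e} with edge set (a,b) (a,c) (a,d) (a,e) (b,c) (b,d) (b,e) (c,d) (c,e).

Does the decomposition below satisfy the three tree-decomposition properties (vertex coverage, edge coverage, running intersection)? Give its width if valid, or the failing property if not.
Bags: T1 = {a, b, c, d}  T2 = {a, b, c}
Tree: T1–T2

No — vertex e appears in no bag.

A tree decomposition must satisfy three properties: every vertex lies in some bag; for every edge, both endpoints lie together in some bag; and for every vertex, the bags containing it form a connected subtree. Here vertex e appears in no bag, so the decomposition is invalid.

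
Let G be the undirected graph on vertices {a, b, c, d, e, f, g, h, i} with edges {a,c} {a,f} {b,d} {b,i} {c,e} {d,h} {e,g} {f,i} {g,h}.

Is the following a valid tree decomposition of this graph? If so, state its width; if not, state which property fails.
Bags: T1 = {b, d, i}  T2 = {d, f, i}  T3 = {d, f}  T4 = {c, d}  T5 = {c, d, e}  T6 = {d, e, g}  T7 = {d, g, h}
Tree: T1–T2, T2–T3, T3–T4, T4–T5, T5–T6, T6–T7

A tree decomposition must satisfy three properties: every vertex lies in some bag; for every edge, both endpoints lie together in some bag; and for every vertex, the bags containing it form a connected subtree. Here vertex a appears in no bag, so the decomposition is invalid.

No — vertex a appears in no bag.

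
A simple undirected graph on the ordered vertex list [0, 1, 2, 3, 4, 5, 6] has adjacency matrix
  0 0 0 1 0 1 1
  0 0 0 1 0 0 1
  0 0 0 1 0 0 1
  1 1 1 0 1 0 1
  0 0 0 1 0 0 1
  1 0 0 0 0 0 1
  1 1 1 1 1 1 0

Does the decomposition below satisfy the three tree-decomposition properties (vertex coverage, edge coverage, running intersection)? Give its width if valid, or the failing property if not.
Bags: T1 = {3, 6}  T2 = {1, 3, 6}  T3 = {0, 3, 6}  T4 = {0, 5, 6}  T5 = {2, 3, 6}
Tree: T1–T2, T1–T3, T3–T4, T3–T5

A tree decomposition must satisfy three properties: every vertex lies in some bag; for every edge, both endpoints lie together in some bag; and for every vertex, the bags containing it form a connected subtree. Here vertex 4 appears in no bag, so the decomposition is invalid.

No — vertex 4 appears in no bag.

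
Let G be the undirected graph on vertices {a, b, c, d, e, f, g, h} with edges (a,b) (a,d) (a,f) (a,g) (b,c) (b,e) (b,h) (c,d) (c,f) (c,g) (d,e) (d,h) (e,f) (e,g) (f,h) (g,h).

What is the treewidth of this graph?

4

A width-4 tree decomposition is:
Bags: B1 = {a, c, e, f, h}  B2 = {a, c, e, g, h}  B3 = {a, b, c, e, h}  B4 = {a, c, d, e, h}
Tree: B1–B2, B2–B3, B3–B4
Each bag holds 5 vertices, so the decomposition has width 4, which upper-bounds the treewidth. For the lower bound: the 5 vertex sets {e,f}, {g,h}, {b,c}, {a}, {d} are disjoint, each induces a connected subgraph, and every pair is joined by at least one edge of G. Contracting each set to a single vertex therefore yields K_{5} as a minor, and since treewidth is minor-monotone, tw(G) ≥ tw(K_{5}) = 4. Combining the bounds, tw(G) = 4.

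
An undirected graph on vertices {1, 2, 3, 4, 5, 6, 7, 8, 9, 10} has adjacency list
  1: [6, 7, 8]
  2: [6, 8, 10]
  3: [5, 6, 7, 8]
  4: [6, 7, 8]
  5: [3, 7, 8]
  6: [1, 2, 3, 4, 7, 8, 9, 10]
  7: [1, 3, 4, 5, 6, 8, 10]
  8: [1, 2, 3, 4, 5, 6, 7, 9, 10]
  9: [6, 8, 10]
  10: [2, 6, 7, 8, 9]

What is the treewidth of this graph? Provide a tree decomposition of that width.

Every bag has size at most 4, so the width is 4 − 1 = 3 and tw(G) ≤ 3. For the lower bound, the 4 vertices {3, 5, 7, 8} are pairwise adjacent, and any tree decomposition puts a clique entirely inside one bag — forcing width ≥ 3. Combining the bounds, tw(G) = 3.

Treewidth 3.
One optimal decomposition is:
Bags: B1 = {3, 6, 7, 8}  B2 = {6, 7, 8, 10}  B3 = {6, 8, 9, 10}  B4 = {4, 6, 7, 8}  B5 = {1, 6, 7, 8}  B6 = {3, 5, 7, 8}  B7 = {2, 6, 8, 10}
Tree: B1–B2, B2–B3, B1–B4, B2–B5, B1–B6, B3–B7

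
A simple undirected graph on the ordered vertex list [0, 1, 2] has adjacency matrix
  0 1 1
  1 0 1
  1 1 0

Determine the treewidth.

2

A width-2 tree decomposition is:
Bags: B1 = {0, 1, 2}
Tree: (single bag)
With just one bag of size 3, the width is 3 − 1 = 2, so tw(G) ≤ 2. Conversely, {0, 1, 2} is a clique of size 3, and the vertices of any clique must share a bag in every tree decomposition; so some bag has ≥ 3 vertices and tw(G) ≥ 2. Hence tw(G) = 2 exactly.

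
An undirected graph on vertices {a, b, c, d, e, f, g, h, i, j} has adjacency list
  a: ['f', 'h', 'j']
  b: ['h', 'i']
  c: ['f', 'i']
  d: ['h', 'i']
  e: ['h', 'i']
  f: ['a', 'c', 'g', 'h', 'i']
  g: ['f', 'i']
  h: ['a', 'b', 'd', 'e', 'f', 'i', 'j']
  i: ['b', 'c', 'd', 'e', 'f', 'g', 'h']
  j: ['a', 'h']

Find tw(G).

A width-2 tree decomposition is:
Bags: B1 = {d, h, i}  B2 = {f, h, i}  B3 = {e, h, i}  B4 = {f, g, i}  B5 = {a, f, h}  B6 = {c, f, i}  B7 = {b, h, i}  B8 = {a, h, j}
Tree: B1–B2, B2–B3, B2–B4, B2–B5, B4–B6, B2–B7, B5–B8
Every bag has size at most 3, so the width is 3 − 1 = 2 and tw(G) ≤ 2. For the lower bound, the 3 vertices {f, g, i} are pairwise adjacent, and any tree decomposition puts a clique entirely inside one bag — forcing width ≥ 2. Combining the bounds, tw(G) = 2.

2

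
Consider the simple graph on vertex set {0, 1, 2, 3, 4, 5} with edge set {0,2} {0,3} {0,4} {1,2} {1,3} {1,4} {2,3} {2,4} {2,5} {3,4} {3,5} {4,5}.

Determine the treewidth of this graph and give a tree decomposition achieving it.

Treewidth 3.
One optimal decomposition is:
Bags: B1 = {0, 2, 3, 4}  B2 = {2, 3, 4, 5}  B3 = {1, 2, 3, 4}
Tree: B1–B2, B1–B3

The largest bag has 4 vertices, giving width 3; this decomposition certifies tw(G) ≤ 3. For the lower bound, the 4 vertices {0, 2, 3, 4} are pairwise adjacent, and any tree decomposition puts a clique entirely inside one bag — forcing width ≥ 3. Combining the bounds, tw(G) = 3.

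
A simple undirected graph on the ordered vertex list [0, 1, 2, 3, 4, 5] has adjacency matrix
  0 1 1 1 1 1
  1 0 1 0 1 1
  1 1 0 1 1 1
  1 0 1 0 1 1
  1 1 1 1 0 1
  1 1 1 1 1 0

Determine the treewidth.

A width-4 tree decomposition is:
Bags: B1 = {0, 1, 2, 4, 5}  B2 = {0, 2, 3, 4, 5}
Tree: B1–B2
Every bag has size at most 5, so the width is 5 − 1 = 4 and tw(G) ≤ 4. On the other hand G contains the 5-clique {0, 1, 2, 4, 5}. A clique must lie in a single bag of any decomposition, so no decomposition can have width below 4. Therefore the treewidth is 4.

4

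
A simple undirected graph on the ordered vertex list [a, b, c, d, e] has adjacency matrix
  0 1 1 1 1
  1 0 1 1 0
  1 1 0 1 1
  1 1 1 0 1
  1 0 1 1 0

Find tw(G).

3

A width-3 tree decomposition is:
Bags: B1 = {a, b, c, d}  B2 = {a, c, d, e}
Tree: B1–B2
Every bag has size at most 4, so the width is 4 − 1 = 3 and tw(G) ≤ 3. On the other hand G contains the 4-clique {a, c, d, e}. A clique must lie in a single bag of any decomposition, so no decomposition can have width below 3. Combining the bounds, tw(G) = 3.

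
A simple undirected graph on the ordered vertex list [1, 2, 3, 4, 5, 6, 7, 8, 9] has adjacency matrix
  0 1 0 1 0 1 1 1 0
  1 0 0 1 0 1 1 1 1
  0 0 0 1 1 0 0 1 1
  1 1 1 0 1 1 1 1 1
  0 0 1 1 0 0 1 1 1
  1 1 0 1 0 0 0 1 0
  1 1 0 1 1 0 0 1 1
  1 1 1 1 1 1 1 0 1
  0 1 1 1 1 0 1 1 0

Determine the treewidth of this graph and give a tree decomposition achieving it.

Each bag holds 5 vertices, so the decomposition has width 4, which upper-bounds the treewidth. Conversely, {1, 2, 4, 6, 8} is a clique of size 5, and the vertices of any clique must share a bag in every tree decomposition; so some bag has ≥ 5 vertices and tw(G) ≥ 4. Combining the bounds, tw(G) = 4.

Treewidth 4.
One such decomposition:
Bags: B1 = {1, 2, 4, 7, 8}  B2 = {2, 4, 7, 8, 9}  B3 = {1, 2, 4, 6, 8}  B4 = {4, 5, 7, 8, 9}  B5 = {3, 4, 5, 8, 9}
Tree: B1–B2, B1–B3, B2–B4, B4–B5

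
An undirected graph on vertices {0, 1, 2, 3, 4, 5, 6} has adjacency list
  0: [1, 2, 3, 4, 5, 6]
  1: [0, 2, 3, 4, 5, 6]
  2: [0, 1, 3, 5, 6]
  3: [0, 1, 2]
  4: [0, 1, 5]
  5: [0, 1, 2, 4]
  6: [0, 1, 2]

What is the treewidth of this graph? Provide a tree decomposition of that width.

Treewidth 3.
One such decomposition:
Bags: B1 = {0, 1, 2, 6}  B2 = {0, 1, 2, 5}  B3 = {0, 1, 4, 5}  B4 = {0, 1, 2, 3}
Tree: B1–B2, B2–B3, B2–B4

The largest bag has 4 vertices, giving width 3; this decomposition certifies tw(G) ≤ 3. Conversely, {0, 1, 2, 3} is a clique of size 4, and the vertices of any clique must share a bag in every tree decomposition; so some bag has ≥ 4 vertices and tw(G) ≥ 3. The upper and lower bounds meet at 3, so that is the treewidth.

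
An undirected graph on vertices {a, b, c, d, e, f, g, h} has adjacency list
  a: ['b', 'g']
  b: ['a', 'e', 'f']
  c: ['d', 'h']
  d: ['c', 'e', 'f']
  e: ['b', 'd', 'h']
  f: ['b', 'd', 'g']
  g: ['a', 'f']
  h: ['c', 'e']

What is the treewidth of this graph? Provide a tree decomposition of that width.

Treewidth 2.
Bags: B1 = {a, f, g}  B2 = {a, b, f}  B3 = {b, d, f}  B4 = {b, d, e}  B5 = {c, d, e}  B6 = {c, e, h}
Tree: B1–B2, B2–B3, B3–B4, B4–B5, B5–B6

Every bag has size at most 3, so the width is 3 − 1 = 2 and tw(G) ≤ 2. Since g–a–b–f–g is a cycle in G, G is not acyclic. Forests are exactly the graphs of treewidth ≤ 1, so tw(G) ≥ 2. Combining the bounds, tw(G) = 2.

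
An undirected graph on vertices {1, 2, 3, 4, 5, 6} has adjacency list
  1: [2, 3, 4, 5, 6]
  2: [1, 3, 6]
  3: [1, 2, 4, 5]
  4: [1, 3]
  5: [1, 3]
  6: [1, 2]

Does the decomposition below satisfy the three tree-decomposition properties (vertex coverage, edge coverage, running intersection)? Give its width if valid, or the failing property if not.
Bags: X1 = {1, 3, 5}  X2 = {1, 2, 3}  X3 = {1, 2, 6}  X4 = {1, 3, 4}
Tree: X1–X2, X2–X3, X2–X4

Checking the three conditions: (i) the bags cover all of {1, 2, 3, 4, 5, 6}; (ii) for each edge, some bag contains both endpoints; (iii) the bags containing any fixed vertex form a subtree. All hold, so the decomposition is valid with width 3 − 1 = 2.

Yes; width 2.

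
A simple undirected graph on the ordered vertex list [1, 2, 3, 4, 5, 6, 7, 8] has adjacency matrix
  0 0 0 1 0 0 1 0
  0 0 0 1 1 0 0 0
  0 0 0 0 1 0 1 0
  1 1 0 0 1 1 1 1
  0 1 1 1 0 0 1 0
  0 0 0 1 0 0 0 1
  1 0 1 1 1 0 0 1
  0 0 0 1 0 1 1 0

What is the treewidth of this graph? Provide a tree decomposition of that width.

The largest bag has 3 vertices, giving width 2; this decomposition certifies tw(G) ≤ 2. Conversely, {3, 5, 7} is a clique of size 3, and the vertices of any clique must share a bag in every tree decomposition; so some bag has ≥ 3 vertices and tw(G) ≥ 2. The upper and lower bounds meet at 2, so that is the treewidth.

Treewidth 2.
One optimal decomposition is:
Bags: B1 = {4, 5, 7}  B2 = {4, 7, 8}  B3 = {4, 6, 8}  B4 = {3, 5, 7}  B5 = {2, 4, 5}  B6 = {1, 4, 7}
Tree: B1–B2, B2–B3, B1–B4, B1–B5, B2–B6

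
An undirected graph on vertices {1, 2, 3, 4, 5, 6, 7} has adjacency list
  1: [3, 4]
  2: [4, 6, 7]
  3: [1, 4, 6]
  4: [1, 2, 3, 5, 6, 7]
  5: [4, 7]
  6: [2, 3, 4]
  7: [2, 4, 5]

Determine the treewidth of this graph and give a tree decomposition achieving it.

The largest bag has 3 vertices, giving width 2; this decomposition certifies tw(G) ≤ 2. Conversely, {1, 3, 4} is a clique of size 3, and the vertices of any clique must share a bag in every tree decomposition; so some bag has ≥ 3 vertices and tw(G) ≥ 2. Hence tw(G) = 2 exactly.

Treewidth 2.
Bags: B1 = {2, 4, 7}  B2 = {4, 5, 7}  B3 = {2, 4, 6}  B4 = {3, 4, 6}  B5 = {1, 3, 4}
Tree: B1–B2, B1–B3, B3–B4, B4–B5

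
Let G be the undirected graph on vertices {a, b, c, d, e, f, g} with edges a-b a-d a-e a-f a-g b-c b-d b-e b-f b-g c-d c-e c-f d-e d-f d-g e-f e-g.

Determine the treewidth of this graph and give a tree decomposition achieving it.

Treewidth 4.
One such decomposition:
Bags: B1 = {a, b, d, e, g}  B2 = {a, b, d, e, f}  B3 = {b, c, d, e, f}
Tree: B1–B2, B2–B3

Each bag holds 5 vertices, so the decomposition has width 4, which upper-bounds the treewidth. For the lower bound, the 5 vertices {a, b, d, e, g} are pairwise adjacent, and any tree decomposition puts a clique entirely inside one bag — forcing width ≥ 4. Therefore the treewidth is 4.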